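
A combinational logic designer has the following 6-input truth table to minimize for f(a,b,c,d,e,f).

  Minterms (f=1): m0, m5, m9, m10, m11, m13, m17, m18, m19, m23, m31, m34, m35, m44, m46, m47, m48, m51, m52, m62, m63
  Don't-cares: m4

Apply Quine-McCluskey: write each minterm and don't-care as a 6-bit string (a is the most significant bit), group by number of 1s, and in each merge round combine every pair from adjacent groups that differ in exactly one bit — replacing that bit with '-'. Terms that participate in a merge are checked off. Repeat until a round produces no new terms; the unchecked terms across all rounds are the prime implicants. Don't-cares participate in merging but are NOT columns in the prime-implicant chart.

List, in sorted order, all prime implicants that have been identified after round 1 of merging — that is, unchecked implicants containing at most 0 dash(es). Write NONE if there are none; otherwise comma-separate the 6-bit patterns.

[col 0] 000000*, 000100*, 000101*, 001001*, 001010*, 001011*, 001101*, 010001*, 010010*, 010011*, 010111*, 011111*, 100010*, 100011*, 101100*, 101110*, 101111*, 110000*, 110011*, 110100*, 111110*, 111111*
[col 1] -10011, -11111, 00-101, 000-00, 00010-, 001-01, 0010-1, 00101-, 01-111, 010-11, 0100-1, 01001-, 1-0011, 1-1110*, 1-1111*, 10001-, 1011-0, 10111-*, 110-00, 11111-*
[col 2] 1-111-
Prime implicants: -10011, -11111, 00-101, 000-00, 00010-, 001-01, 0010-1, 00101-, 01-111, 010-11, 0100-1, 01001-, 1-0011, 1-111-, 10001-, 1011-0, 110-00

NONE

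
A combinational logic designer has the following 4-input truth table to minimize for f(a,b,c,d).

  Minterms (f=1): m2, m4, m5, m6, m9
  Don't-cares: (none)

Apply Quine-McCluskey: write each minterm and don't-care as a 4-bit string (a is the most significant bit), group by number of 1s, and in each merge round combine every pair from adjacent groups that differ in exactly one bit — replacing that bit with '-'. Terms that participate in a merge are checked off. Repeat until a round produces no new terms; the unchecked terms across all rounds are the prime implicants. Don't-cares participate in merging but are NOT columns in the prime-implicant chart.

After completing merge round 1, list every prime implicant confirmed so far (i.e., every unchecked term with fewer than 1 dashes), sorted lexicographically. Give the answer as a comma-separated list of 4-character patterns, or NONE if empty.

size-2^0 implicants → 0010(✓)  0100(✓)  0101(✓)  0110(✓)  1001
size-2^1 implicants → 0-10  01-0  010-
Unchecked terms (primes): 0-10, 01-0, 010-, 1001

1001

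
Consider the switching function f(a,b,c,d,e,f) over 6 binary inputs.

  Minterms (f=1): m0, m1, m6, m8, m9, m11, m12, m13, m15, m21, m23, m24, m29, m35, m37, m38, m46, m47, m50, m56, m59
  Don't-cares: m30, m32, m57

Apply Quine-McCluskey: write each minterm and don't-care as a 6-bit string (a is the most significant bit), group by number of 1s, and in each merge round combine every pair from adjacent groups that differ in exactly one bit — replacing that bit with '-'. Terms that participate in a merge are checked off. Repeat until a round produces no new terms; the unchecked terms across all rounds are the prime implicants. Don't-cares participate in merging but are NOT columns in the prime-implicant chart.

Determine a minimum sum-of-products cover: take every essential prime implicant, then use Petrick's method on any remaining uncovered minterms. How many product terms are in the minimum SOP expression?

12

[col 0] 000000*, 000001*, 000110*, 001000*, 001001*, 001011*, 001100*, 001101*, 001111*, 010101*, 010111*, 011000*, 011101*, 011110, 100000*, 100011, 100101, 100110*, 101110*, 101111*, 110010, 111000*, 111001*, 111011*
[col 1] -00000, -00110, -01111, -11000, 0-1000, 0-1101, 00-000*, 00-001*, 00000-*, 001-00*, 001-01*, 001-11*, 0010-1*, 00100-*, 0011-1*, 00110-*, 01-101, 0101-1, 10-110, 10111-, 1110-1, 11100-
[col 2] 00-00-, 001--1, 001-0-
Prime implicants: -00000, -00110, -01111, -11000, 0-1000, 0-1101, 00-00-, 001--1, 001-0-, 01-101, 0101-1, 011110, 10-110, 100011, 100101, 10111-, 110010, 1110-1, 11100-
PI chart (minterm → PIs covering it):
  0 | -00000,00-00-
  1 | 00-00-  (sole → essential)
  6 | -00110  (sole → essential)
  8 | 0-1000,00-00-,001-0-
  9 | 00-00-,001--1,001-0-
  11 | 001--1  (sole → essential)
  12 | 001-0-  (sole → essential)
  13 | 0-1101,001--1,001-0-
  15 | -01111,001--1
  21 | 01-101,0101-1
  23 | 0101-1  (sole → essential)
  24 | -11000,0-1000
  29 | 0-1101,01-101
  35 | 100011  (sole → essential)
  37 | 100101  (sole → essential)
  38 | -00110,10-110
  46 | 10-110,10111-
  47 | -01111,10111-
  50 | 110010  (sole → essential)
  56 | -11000,11100-
  59 | 1110-1  (sole → essential)
Essential prime implicants: -00110, 00-00-, 001--1, 001-0-, 0101-1, 100011, 100101, 110010, 1110-1
Petrick residual → -11000, 0-1101, 10111-
Minimum SOP uses 12 PIs: b'c'def' + bcd'e'f' + a'cde'f + a'b'd'e' + a'b'cf + a'b'ce' + a'bc'df + ab'c'd'ef + ab'c'de'f + ab'cde + abc'd'ef' + abcd'f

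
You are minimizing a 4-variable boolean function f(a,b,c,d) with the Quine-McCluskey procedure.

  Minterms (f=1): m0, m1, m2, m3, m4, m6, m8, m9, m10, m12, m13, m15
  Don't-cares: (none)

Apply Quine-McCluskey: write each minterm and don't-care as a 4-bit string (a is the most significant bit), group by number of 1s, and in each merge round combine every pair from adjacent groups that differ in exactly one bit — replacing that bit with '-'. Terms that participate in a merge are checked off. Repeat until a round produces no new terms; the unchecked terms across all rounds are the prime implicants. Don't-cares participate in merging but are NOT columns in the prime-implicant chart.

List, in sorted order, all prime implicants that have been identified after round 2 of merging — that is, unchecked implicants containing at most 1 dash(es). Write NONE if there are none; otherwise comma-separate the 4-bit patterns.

[col 0] 0000*, 0001*, 0010*, 0011*, 0100*, 0110*, 1000*, 1001*, 1010*, 1100*, 1101*, 1111*
[col 1] -000*, -001*, -010*, -100*, 0-00*, 0-10*, 00-0*, 00-1*, 000-*, 001-*, 01-0*, 1-00*, 1-01*, 10-0*, 100-*, 11-1, 110-*
[col 2] --00, -0-0, -00-, 0--0, 00--, 1-0-
Prime implicants: --00, -0-0, -00-, 0--0, 00--, 1-0-, 11-1

11-1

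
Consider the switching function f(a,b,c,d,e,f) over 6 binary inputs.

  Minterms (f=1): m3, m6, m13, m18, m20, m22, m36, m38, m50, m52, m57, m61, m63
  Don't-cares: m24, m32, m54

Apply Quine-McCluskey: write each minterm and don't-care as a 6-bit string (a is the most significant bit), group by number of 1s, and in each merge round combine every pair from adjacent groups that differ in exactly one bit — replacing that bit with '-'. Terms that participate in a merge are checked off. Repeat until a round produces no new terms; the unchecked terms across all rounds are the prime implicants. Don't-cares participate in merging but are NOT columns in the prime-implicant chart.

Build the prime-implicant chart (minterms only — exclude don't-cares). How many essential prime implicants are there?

7

size-2^0 implicants → 000011  000110(✓)  001101  010010(✓)  010100(✓)  010110(✓)  011000  100000(✓)  100100(✓)  100110(✓)  110010(✓)  110100(✓)  110110(✓)  111001(✓)  111101(✓)  111111(✓)
size-2^1 implicants → -00110(✓)  -10010(✓)  -10100(✓)  -10110(✓)  0-0110(✓)  010-10(✓)  0101-0(✓)  1-0100(✓)  1-0110(✓)  100-00  1001-0(✓)  110-10(✓)  1101-0(✓)  111-01  1111-1
size-2^2 implicants → --0110  -10-10  -101-0  1-01-0
Unchecked terms (primes): --0110, -10-10, -101-0, 000011, 001101, 011000, 1-01-0, 100-00, 111-01, 1111-1
Minterm coverage:
  m3 ⊆ 000011 [E]
  m6 ⊆ --0110 [E]
  m13 ⊆ 001101 [E]
  m18 ⊆ -10-10 [E]
  m20 ⊆ -101-0 [E]
  m22 ⊆ --0110,-10-10,-101-0
  m36 ⊆ 1-01-0,100-00
  m38 ⊆ --0110,1-01-0
  m50 ⊆ -10-10 [E]
  m52 ⊆ -101-0,1-01-0
  m57 ⊆ 111-01 [E]
  m61 ⊆ 111-01,1111-1
  m63 ⊆ 1111-1 [E]
E = {--0110, -10-10, -101-0, 000011, 001101, 111-01, 1111-1}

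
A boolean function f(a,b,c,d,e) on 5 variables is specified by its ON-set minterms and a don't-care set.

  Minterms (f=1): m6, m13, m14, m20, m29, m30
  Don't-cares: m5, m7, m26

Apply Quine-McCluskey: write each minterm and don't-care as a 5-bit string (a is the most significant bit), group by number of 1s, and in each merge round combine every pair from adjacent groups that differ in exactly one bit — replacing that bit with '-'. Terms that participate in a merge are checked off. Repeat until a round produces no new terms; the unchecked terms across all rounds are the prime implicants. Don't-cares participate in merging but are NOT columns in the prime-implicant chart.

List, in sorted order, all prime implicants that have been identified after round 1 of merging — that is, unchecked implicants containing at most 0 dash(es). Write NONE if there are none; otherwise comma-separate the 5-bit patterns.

10100

Round 0: 00101✓ 00110✓ 00111✓ 01101✓ 01110✓ 10100 11010✓ 11101✓ 11110✓
Round 1: -1101 -1110 0-101 0-110 001-1 0011- 11-10
PIs = {-1101, -1110, 0-101, 0-110, 001-1, 0011-, 10100, 11-10}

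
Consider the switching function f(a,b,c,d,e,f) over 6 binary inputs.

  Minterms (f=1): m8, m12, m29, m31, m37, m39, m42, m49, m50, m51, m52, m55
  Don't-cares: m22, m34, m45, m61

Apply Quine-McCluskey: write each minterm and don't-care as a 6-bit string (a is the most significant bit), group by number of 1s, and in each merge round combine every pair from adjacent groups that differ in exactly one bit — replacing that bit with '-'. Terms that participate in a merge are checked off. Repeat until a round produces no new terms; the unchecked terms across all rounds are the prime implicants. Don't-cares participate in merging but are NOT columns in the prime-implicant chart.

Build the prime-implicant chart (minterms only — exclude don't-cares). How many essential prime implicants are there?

size-2^0 implicants → 001000(✓)  001100(✓)  010110  011101(✓)  011111(✓)  100010(✓)  100101(✓)  100111(✓)  101010(✓)  101101(✓)  110001(✓)  110010(✓)  110011(✓)  110100  110111(✓)  111101(✓)
size-2^1 implicants → -11101  001-00  0111-1  1-0010  1-0111  1-1101  10-010  10-101  1001-1  110-11  1100-1  11001-
Unchecked terms (primes): -11101, 001-00, 010110, 0111-1, 1-0010, 1-0111, 1-1101, 10-010, 10-101, 1001-1, 110-11, 1100-1, 11001-, 110100
Minterm coverage:
  m8 ⊆ 001-00 [E]
  m12 ⊆ 001-00 [E]
  m29 ⊆ -11101,0111-1
  m31 ⊆ 0111-1 [E]
  m37 ⊆ 10-101,1001-1
  m39 ⊆ 1-0111,1001-1
  m42 ⊆ 10-010 [E]
  m49 ⊆ 1100-1 [E]
  m50 ⊆ 1-0010,11001-
  m51 ⊆ 110-11,1100-1,11001-
  m52 ⊆ 110100 [E]
  m55 ⊆ 1-0111,110-11
E = {001-00, 0111-1, 10-010, 1100-1, 110100}

5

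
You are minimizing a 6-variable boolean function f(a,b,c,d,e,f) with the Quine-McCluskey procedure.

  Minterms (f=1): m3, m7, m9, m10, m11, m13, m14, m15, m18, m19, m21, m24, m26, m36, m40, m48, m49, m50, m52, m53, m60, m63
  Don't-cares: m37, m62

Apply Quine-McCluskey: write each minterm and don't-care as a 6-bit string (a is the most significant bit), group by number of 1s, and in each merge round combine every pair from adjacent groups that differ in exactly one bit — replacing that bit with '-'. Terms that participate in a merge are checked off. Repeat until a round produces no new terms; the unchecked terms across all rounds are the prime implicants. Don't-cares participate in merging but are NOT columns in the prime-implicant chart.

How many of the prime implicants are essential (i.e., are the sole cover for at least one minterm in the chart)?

9

Round 0: 000011✓ 000111✓ 001001✓ 001010✓ 001011✓ 001101✓ 001110✓ 001111✓ 010010✓ 010011✓ 010101✓ 011000✓ 011010✓ 100100✓ 100101✓ 101000 110000✓ 110001✓ 110010✓ 110100✓ 110101✓ 111100✓ 111110✓ 111111✓
Round 1: -10010 -10101 0-0011 0-1010 00-011✓ 00-111✓ 000-11✓ 001-01✓ 001-10✓ 001-11✓ 0010-1✓ 00101-✓ 0011-1✓ 00111-✓ 01-010 01001- 0110-0 1-0100✓ 1-0101✓ 10010-✓ 11-100 110-00✓ 110-01✓ 1100-0 11000-✓ 11010-✓ 1111-0 11111-
Round 2: 00--11 001--1 001-1- 1-010- 110-0-
PIs = {-10010, -10101, 0-0011, 0-1010, 00--11, 001--1, 001-1-, 01-010, 01001-, 0110-0, 1-010-, 101000, 11-100, 110-0-, 1100-0, 1111-0, 11111-}
Coverage chart:
  m3: 0-0011,00--11
  m7: 00--11 ←essential
  m9: 001--1 ←essential
  m10: 0-1010,001-1-
  m11: 00--11,001--1,001-1-
  m13: 001--1 ←essential
  m14: 001-1- ←essential
  m15: 00--11,001--1,001-1-
  m18: -10010,01-010,01001-
  m19: 0-0011,01001-
  m21: -10101 ←essential
  m24: 0110-0 ←essential
  m26: 0-1010,01-010,0110-0
  m36: 1-010- ←essential
  m40: 101000 ←essential
  m48: 110-0-,1100-0
  m49: 110-0- ←essential
  m50: -10010,1100-0
  m52: 1-010-,11-100,110-0-
  m53: -10101,1-010-,110-0-
  m60: 11-100,1111-0
  m63: 11111- ←essential
Essential: -10101, 00--11, 001--1, 001-1-, 0110-0, 1-010-, 101000, 110-0-, 11111-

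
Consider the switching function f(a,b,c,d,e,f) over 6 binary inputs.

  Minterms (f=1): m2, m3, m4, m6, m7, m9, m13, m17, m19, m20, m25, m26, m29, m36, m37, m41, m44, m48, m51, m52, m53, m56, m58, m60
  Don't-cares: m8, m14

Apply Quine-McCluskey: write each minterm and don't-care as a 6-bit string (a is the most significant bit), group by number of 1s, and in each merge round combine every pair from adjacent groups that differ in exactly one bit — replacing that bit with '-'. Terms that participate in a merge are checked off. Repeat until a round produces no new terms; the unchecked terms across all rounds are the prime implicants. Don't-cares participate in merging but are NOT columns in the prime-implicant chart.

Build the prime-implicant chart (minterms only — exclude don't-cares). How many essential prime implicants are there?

Round 0: 000010✓ 000011✓ 000100✓ 000110✓ 000111✓ 001000✓ 001001✓ 001101✓ 001110✓ 010001✓ 010011✓ 010100✓ 011001✓ 011010✓ 011101✓ 100100✓ 100101✓ 101001✓ 101100✓ 110000✓ 110011✓ 110100✓ 110101✓ 111000✓ 111010✓ 111100✓
Round 1: -00100✓ -01001 -10011 -10100✓ -11010 0-0011 0-0100✓ 0-1001✓ 0-1101✓ 00-110 000-10✓ 000-11✓ 00001-✓ 0001-0 00011-✓ 001-01✓ 00100- 01-001 0100-1 011-01✓ 1-0100✓ 1-0101✓ 1-1100✓ 10-100✓ 10010-✓ 11-000✓ 11-100✓ 110-00✓ 11010-✓ 111-00✓ 1110-0
Round 2: --0100 0-1-01 000-1- 1--100 1-010- 11--00
PIs = {--0100, -01001, -10011, -11010, 0-0011, 0-1-01, 00-110, 000-1-, 0001-0, 00100-, 01-001, 0100-1, 1--100, 1-010-, 11--00, 1110-0}
Coverage chart:
  m2: 000-1- ←essential
  m3: 0-0011,000-1-
  m4: --0100,0001-0
  m6: 00-110,000-1-,0001-0
  m7: 000-1- ←essential
  m9: -01001,0-1-01,00100-
  m13: 0-1-01 ←essential
  m17: 01-001,0100-1
  m19: -10011,0-0011,0100-1
  m20: --0100 ←essential
  m25: 0-1-01,01-001
  m26: -11010 ←essential
  m29: 0-1-01 ←essential
  m36: --0100,1--100,1-010-
  m37: 1-010- ←essential
  m41: -01001 ←essential
  m44: 1--100 ←essential
  m48: 11--00 ←essential
  m51: -10011 ←essential
  m52: --0100,1--100,1-010-,11--00
  m53: 1-010- ←essential
  m56: 11--00,1110-0
  m58: -11010,1110-0
  m60: 1--100,11--00
Essential: --0100, -01001, -10011, -11010, 0-1-01, 000-1-, 1--100, 1-010-, 11--00

9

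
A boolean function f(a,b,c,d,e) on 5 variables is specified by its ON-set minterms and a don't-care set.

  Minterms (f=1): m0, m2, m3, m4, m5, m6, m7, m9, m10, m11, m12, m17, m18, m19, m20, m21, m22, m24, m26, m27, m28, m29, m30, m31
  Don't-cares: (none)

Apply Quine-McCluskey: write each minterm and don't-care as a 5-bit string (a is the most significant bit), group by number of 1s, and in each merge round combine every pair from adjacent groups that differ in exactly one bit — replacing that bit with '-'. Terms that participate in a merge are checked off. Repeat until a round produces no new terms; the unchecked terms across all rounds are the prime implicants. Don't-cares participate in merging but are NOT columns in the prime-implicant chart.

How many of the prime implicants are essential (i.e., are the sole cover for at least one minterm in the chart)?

[col 0] 00000*, 00010*, 00011*, 00100*, 00101*, 00110*, 00111*, 01001*, 01010*, 01011*, 01100*, 10001*, 10010*, 10011*, 10100*, 10101*, 10110*, 11000*, 11010*, 11011*, 11100*, 11101*, 11110*, 11111*
[col 1] -0010*, -0011*, -0100*, -0101*, -0110*, -1010*, -1011*, -1100*, 0-010*, 0-011*, 0-100*, 00-00*, 00-10*, 00-11*, 000-0*, 0001-*, 001-0*, 001-1*, 0010-*, 0011-*, 010-1, 0101-*, 1-010*, 1-011*, 1-100*, 1-101*, 1-110*, 10-01, 10-10*, 100-1, 1001-*, 101-0*, 1010-*, 11-00*, 11-10*, 11-11*, 110-0*, 1101-*, 111-0*, 111-1*, 1110-*, 1111-*
[col 2] --010*, --011*, --100, -0-10, -001-*, -01-0, -010-, -101-*, 0-01-*, 00--0, 00-1-, 001--, 1--10, 1-01-*, 1-1-0, 1-10-, 11--0, 11-1-, 111--
[col 3] --01-
Prime implicants: --01-, --100, -0-10, -01-0, -010-, 00--0, 00-1-, 001--, 010-1, 1--10, 1-1-0, 1-10-, 10-01, 100-1, 11--0, 11-1-, 111--
PI chart (minterm → PIs covering it):
  0 | 00--0  (sole → essential)
  2 | --01-,-0-10,00--0,00-1-
  3 | --01-,00-1-
  4 | --100,-01-0,-010-,00--0,001--
  5 | -010-,001--
  6 | -0-10,-01-0,00--0,00-1-,001--
  7 | 00-1-,001--
  9 | 010-1  (sole → essential)
  10 | --01-  (sole → essential)
  11 | --01-,010-1
  12 | --100  (sole → essential)
  17 | 10-01,100-1
  18 | --01-,-0-10,1--10
  19 | --01-,100-1
  20 | --100,-01-0,-010-,1-1-0,1-10-
  21 | -010-,1-10-,10-01
  22 | -0-10,-01-0,1--10,1-1-0
  24 | 11--0  (sole → essential)
  26 | --01-,1--10,11--0,11-1-
  27 | --01-,11-1-
  28 | --100,1-1-0,1-10-,11--0,111--
  29 | 1-10-,111--
  30 | 1--10,1-1-0,11--0,11-1-,111--
  31 | 11-1-,111--
Essential prime implicants: --01-, --100, 00--0, 010-1, 11--0

5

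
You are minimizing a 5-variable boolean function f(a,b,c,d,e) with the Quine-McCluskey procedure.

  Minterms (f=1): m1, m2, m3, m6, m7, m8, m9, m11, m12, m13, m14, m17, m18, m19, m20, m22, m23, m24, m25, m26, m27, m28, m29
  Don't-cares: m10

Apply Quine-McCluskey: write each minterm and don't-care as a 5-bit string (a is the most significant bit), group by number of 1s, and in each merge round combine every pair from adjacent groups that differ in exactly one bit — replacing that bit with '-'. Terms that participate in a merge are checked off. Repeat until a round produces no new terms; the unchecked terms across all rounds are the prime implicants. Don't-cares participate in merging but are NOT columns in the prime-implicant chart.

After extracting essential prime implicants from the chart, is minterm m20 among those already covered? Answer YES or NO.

NO

Round 0: 00001✓ 00010✓ 00011✓ 00110✓ 00111✓ 01000✓ 01001✓ 01010✓ 01011✓ 01100✓ 01101✓ 01110✓ 10001✓ 10010✓ 10011✓ 10100✓ 10110✓ 10111✓ 11000✓ 11001✓ 11010✓ 11011✓ 11100✓ 11101✓
Round 1: -0001✓ -0010✓ -0011✓ -0110✓ -0111✓ -1000✓ -1001✓ -1010✓ -1011✓ -1100✓ -1101✓ 0-001✓ 0-010✓ 0-011✓ 0-110✓ 00-10✓ 00-11✓ 000-1✓ 0001-✓ 0011-✓ 01-00✓ 01-01✓ 01-10✓ 010-0✓ 010-1✓ 0100-✓ 0101-✓ 011-0✓ 0110-✓ 1-001✓ 1-010✓ 1-011✓ 1-100 10-10✓ 10-11✓ 100-1✓ 1001-✓ 101-0 1011-✓ 11-00✓ 11-01✓ 110-0✓ 110-1✓ 1100-✓ 1101-✓ 1110-✓
Round 2: --001✓ --010✓ --011✓ -0-10✓ -0-11✓ -00-1✓ -001-✓ -011-✓ -1-00✓ -1-01✓ -10-0✓ -10-1✓ -100-✓ -101-✓ -110-✓ 0--10 0-0-1✓ 0-01-✓ 00-1-✓ 01--0 01-0-✓ 010--✓ 1-0-1✓ 1-01-✓ 10-1-✓ 11-0-✓ 110--✓
Round 3: --0-1 --01- -0-1- -1-0- -10--
PIs = {--0-1, --01-, -0-1-, -1-0-, -10--, 0--10, 01--0, 1-100, 101-0}
Coverage chart:
  m1: --0-1 ←essential
  m2: --01-,-0-1-,0--10
  m3: --0-1,--01-,-0-1-
  m6: -0-1-,0--10
  m7: -0-1- ←essential
  m8: -1-0-,-10--,01--0
  m9: --0-1,-1-0-,-10--
  m11: --0-1,--01-,-10--
  m12: -1-0-,01--0
  m13: -1-0- ←essential
  m14: 0--10,01--0
  m17: --0-1 ←essential
  m18: --01-,-0-1-
  m19: --0-1,--01-,-0-1-
  m20: 1-100,101-0
  m22: -0-1-,101-0
  m23: -0-1- ←essential
  m24: -1-0-,-10--
  m25: --0-1,-1-0-,-10--
  m26: --01-,-10--
  m27: --0-1,--01-,-10--
  m28: -1-0-,1-100
  m29: -1-0- ←essential
Essential: --0-1, -0-1-, -1-0-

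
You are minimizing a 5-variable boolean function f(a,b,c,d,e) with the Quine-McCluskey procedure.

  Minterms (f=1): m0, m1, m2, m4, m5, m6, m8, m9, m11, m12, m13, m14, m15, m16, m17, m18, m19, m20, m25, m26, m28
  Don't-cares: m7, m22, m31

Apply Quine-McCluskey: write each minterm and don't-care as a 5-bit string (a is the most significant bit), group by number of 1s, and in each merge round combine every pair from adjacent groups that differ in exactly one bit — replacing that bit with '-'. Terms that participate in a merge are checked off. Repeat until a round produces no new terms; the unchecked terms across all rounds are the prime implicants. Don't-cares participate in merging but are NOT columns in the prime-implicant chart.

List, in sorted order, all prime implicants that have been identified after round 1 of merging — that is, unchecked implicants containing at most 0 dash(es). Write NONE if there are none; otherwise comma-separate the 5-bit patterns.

NONE

Round 0: 00000✓ 00001✓ 00010✓ 00100✓ 00101✓ 00110✓ 00111✓ 01000✓ 01001✓ 01011✓ 01100✓ 01101✓ 01110✓ 01111✓ 10000✓ 10001✓ 10010✓ 10011✓ 10100✓ 10110✓ 11001✓ 11010✓ 11100✓ 11111✓
Round 1: -0000✓ -0001✓ -0010✓ -0100✓ -0110✓ -1001✓ -1100✓ -1111 0-000✓ 0-001✓ 0-100✓ 0-101✓ 0-110✓ 0-111✓ 00-00✓ 00-01✓ 00-10✓ 000-0✓ 0000-✓ 001-0✓ 001-1✓ 0010-✓ 0011-✓ 01-00✓ 01-01✓ 01-11✓ 010-1✓ 0100-✓ 011-0✓ 011-1✓ 0110-✓ 0111-✓ 1-001✓ 1-010 1-100✓ 10-00✓ 10-10✓ 100-0✓ 100-1✓ 1000-✓ 1001-✓ 101-0✓
Round 2: --001 --100 -0-00✓ -0-10✓ -00-0✓ -000- -01-0✓ 0--00✓ 0--01✓ 0-00-✓ 0-1-0✓ 0-1-1✓ 0-10-✓ 0-11-✓ 00--0✓ 00-0-✓ 001--✓ 01--1 01-0-✓ 011--✓ 10--0✓ 100--
Round 3: -0--0 0--0- 0-1--
PIs = {--001, --100, -0--0, -000-, -1111, 0--0-, 0-1--, 01--1, 1-010, 100--}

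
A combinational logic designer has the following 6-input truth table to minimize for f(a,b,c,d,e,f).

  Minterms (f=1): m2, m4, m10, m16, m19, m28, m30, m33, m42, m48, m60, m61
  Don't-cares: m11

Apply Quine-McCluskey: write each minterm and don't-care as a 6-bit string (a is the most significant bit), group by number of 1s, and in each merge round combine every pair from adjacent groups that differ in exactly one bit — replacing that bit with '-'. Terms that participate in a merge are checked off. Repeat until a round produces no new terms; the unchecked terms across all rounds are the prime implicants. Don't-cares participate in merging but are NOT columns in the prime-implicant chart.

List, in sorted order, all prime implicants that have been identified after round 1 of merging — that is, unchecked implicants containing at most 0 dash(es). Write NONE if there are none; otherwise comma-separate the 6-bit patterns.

Round 0: 000010✓ 000100 001010✓ 001011✓ 010000✓ 010011 011100✓ 011110✓ 100001 101010✓ 110000✓ 111100✓ 111101✓
Round 1: -01010 -10000 -11100 00-010 00101- 0111-0 11110-
PIs = {-01010, -10000, -11100, 00-010, 000100, 00101-, 010011, 0111-0, 100001, 11110-}

000100, 010011, 100001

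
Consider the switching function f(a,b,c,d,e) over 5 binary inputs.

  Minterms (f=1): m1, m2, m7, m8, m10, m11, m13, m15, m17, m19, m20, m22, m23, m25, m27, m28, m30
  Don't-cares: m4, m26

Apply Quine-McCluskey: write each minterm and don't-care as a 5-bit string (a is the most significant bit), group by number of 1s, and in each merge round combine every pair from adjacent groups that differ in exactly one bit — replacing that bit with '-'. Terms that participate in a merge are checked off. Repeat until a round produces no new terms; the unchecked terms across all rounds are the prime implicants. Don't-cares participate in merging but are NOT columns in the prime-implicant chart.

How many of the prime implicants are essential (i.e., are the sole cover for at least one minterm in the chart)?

size-2^0 implicants → 00001(✓)  00010(✓)  00100(✓)  00111(✓)  01000(✓)  01010(✓)  01011(✓)  01101(✓)  01111(✓)  10001(✓)  10011(✓)  10100(✓)  10110(✓)  10111(✓)  11001(✓)  11010(✓)  11011(✓)  11100(✓)  11110(✓)
size-2^1 implicants → -0001  -0100  -0111  -1010(✓)  -1011(✓)  0-010  0-111  01-11  010-0  0101-(✓)  011-1  1-001(✓)  1-011(✓)  1-100(✓)  1-110(✓)  10-11  100-1(✓)  101-0(✓)  1011-  11-10  110-1(✓)  1101-(✓)  111-0(✓)
size-2^2 implicants → -101-  1-0-1  1-1-0
Unchecked terms (primes): -0001, -0100, -0111, -101-, 0-010, 0-111, 01-11, 010-0, 011-1, 1-0-1, 1-1-0, 10-11, 1011-, 11-10
Minterm coverage:
  m1 ⊆ -0001 [E]
  m2 ⊆ 0-010 [E]
  m7 ⊆ -0111,0-111
  m8 ⊆ 010-0 [E]
  m10 ⊆ -101-,0-010,010-0
  m11 ⊆ -101-,01-11
  m13 ⊆ 011-1 [E]
  m15 ⊆ 0-111,01-11,011-1
  m17 ⊆ -0001,1-0-1
  m19 ⊆ 1-0-1,10-11
  m20 ⊆ -0100,1-1-0
  m22 ⊆ 1-1-0,1011-
  m23 ⊆ -0111,10-11,1011-
  m25 ⊆ 1-0-1 [E]
  m27 ⊆ -101-,1-0-1
  m28 ⊆ 1-1-0 [E]
  m30 ⊆ 1-1-0,11-10
E = {-0001, 0-010, 010-0, 011-1, 1-0-1, 1-1-0}

6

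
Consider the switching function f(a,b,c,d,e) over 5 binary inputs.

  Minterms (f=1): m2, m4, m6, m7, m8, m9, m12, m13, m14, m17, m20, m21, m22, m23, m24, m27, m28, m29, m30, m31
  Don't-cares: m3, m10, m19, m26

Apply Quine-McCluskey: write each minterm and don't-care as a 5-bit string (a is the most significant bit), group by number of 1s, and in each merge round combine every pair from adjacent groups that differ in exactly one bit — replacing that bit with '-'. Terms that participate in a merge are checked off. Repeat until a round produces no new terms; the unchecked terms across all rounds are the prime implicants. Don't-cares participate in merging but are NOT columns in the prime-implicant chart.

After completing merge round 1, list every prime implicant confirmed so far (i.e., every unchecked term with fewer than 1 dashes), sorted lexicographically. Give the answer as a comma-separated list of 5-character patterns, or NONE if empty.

[col 0] 00010*, 00011*, 00100*, 00110*, 00111*, 01000*, 01001*, 01010*, 01100*, 01101*, 01110*, 10001*, 10011*, 10100*, 10101*, 10110*, 10111*, 11000*, 11010*, 11011*, 11100*, 11101*, 11110*, 11111*
[col 1] -0011*, -0100*, -0110*, -0111*, -1000*, -1010*, -1100*, -1101*, -1110*, 0-010*, 0-100*, 0-110*, 00-10*, 00-11*, 0001-*, 001-0*, 0011-*, 01-00*, 01-01*, 01-10*, 010-0*, 0100-*, 011-0*, 0110-*, 1-011*, 1-100*, 1-101*, 1-110*, 1-111*, 10-01*, 10-11*, 100-1*, 101-0*, 101-1*, 1010-*, 1011-*, 11-00*, 11-10*, 11-11*, 110-0*, 1101-*, 111-0*, 111-1*, 1110-*, 1111-*
[col 2] --100*, --110*, -0-11, -01-0*, -011-, -1-00*, -1-10*, -10-0*, -11-0*, -110-, 0--10, 0-1-0*, 00-1-, 01--0*, 01-0-, 1--11, 1-1-0*, 1-1-1*, 1-10-*, 1-11-*, 10--1, 101--*, 11--0*, 11-1-, 111--*
[col 3] --1-0, -1--0, 1-1--
Prime implicants: --1-0, -0-11, -011-, -1--0, -110-, 0--10, 00-1-, 01-0-, 1--11, 1-1--, 10--1, 11-1-

NONE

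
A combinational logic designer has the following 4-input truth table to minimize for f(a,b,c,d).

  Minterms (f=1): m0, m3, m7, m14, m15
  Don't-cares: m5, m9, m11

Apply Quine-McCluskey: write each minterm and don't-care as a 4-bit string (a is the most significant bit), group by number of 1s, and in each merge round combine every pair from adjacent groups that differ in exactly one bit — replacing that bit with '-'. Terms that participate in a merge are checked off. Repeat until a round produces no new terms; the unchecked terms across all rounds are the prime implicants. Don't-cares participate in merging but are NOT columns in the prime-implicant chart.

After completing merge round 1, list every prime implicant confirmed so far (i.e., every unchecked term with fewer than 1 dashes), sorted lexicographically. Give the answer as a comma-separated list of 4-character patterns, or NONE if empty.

size-2^0 implicants → 0000  0011(✓)  0101(✓)  0111(✓)  1001(✓)  1011(✓)  1110(✓)  1111(✓)
size-2^1 implicants → -011(✓)  -111(✓)  0-11(✓)  01-1  1-11(✓)  10-1  111-
size-2^2 implicants → --11
Unchecked terms (primes): --11, 0000, 01-1, 10-1, 111-

0000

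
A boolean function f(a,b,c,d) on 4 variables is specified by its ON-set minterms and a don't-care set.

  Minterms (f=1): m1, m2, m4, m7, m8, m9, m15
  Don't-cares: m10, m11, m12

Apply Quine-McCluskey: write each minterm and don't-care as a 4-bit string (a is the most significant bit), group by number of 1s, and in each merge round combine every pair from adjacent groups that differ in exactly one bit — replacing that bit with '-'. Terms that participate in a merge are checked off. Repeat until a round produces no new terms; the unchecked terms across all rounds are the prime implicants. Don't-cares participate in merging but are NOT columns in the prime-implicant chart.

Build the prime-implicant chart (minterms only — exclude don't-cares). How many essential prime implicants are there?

4

Round 0: 0001✓ 0010✓ 0100✓ 0111✓ 1000✓ 1001✓ 1010✓ 1011✓ 1100✓ 1111✓
Round 1: -001 -010 -100 -111 1-00 1-11 10-0✓ 10-1✓ 100-✓ 101-✓
Round 2: 10--
PIs = {-001, -010, -100, -111, 1-00, 1-11, 10--}
Coverage chart:
  m1: -001 ←essential
  m2: -010 ←essential
  m4: -100 ←essential
  m7: -111 ←essential
  m8: 1-00,10--
  m9: -001,10--
  m15: -111,1-11
Essential: -001, -010, -100, -111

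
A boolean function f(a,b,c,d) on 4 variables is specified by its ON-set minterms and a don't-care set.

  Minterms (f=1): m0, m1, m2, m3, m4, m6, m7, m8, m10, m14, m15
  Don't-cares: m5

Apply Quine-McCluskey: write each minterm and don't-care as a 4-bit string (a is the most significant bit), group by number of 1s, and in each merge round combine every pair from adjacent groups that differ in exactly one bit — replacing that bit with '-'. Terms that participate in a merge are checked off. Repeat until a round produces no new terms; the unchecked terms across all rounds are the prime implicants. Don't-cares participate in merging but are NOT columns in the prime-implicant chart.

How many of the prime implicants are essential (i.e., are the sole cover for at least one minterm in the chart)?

3

Round 0: 0000✓ 0001✓ 0010✓ 0011✓ 0100✓ 0101✓ 0110✓ 0111✓ 1000✓ 1010✓ 1110✓ 1111✓
Round 1: -000✓ -010✓ -110✓ -111✓ 0-00✓ 0-01✓ 0-10✓ 0-11✓ 00-0✓ 00-1✓ 000-✓ 001-✓ 01-0✓ 01-1✓ 010-✓ 011-✓ 1-10✓ 10-0✓ 111-✓
Round 2: --10 -0-0 -11- 0--0✓ 0--1✓ 0-0-✓ 0-1-✓ 00--✓ 01--✓
Round 3: 0---
PIs = {--10, -0-0, -11-, 0---}
Coverage chart:
  m0: -0-0,0---
  m1: 0--- ←essential
  m2: --10,-0-0,0---
  m3: 0--- ←essential
  m4: 0--- ←essential
  m6: --10,-11-,0---
  m7: -11-,0---
  m8: -0-0 ←essential
  m10: --10,-0-0
  m14: --10,-11-
  m15: -11- ←essential
Essential: -0-0, -11-, 0---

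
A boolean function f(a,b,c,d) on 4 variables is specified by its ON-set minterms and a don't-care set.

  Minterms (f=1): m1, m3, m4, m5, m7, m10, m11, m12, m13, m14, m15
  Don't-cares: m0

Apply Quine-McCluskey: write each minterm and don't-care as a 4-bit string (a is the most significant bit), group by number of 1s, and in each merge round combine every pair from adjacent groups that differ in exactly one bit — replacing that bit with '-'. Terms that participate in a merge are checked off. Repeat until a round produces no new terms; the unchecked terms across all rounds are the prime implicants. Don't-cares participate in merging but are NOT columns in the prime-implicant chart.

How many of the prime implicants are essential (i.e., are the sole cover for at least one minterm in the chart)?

Round 0: 0000✓ 0001✓ 0011✓ 0100✓ 0101✓ 0111✓ 1010✓ 1011✓ 1100✓ 1101✓ 1110✓ 1111✓
Round 1: -011✓ -100✓ -101✓ -111✓ 0-00✓ 0-01✓ 0-11✓ 00-1✓ 000-✓ 01-1✓ 010-✓ 1-10✓ 1-11✓ 101-✓ 11-0✓ 11-1✓ 110-✓ 111-✓
Round 2: --11 -1-1 -10- 0--1 0-0- 1-1- 11--
PIs = {--11, -1-1, -10-, 0--1, 0-0-, 1-1-, 11--}
Coverage chart:
  m1: 0--1,0-0-
  m3: --11,0--1
  m4: -10-,0-0-
  m5: -1-1,-10-,0--1,0-0-
  m7: --11,-1-1,0--1
  m10: 1-1- ←essential
  m11: --11,1-1-
  m12: -10-,11--
  m13: -1-1,-10-,11--
  m14: 1-1-,11--
  m15: --11,-1-1,1-1-,11--
Essential: 1-1-

1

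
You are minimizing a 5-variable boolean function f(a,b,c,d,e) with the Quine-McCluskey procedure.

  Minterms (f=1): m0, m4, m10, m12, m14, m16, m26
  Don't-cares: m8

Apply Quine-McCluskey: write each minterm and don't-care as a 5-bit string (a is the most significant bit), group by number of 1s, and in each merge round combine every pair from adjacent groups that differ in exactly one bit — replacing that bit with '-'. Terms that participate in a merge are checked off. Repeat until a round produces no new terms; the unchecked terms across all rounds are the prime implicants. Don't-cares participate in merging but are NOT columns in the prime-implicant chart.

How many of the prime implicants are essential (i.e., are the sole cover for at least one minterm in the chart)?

4

Round 0: 00000✓ 00100✓ 01000✓ 01010✓ 01100✓ 01110✓ 10000✓ 11010✓
Round 1: -0000 -1010 0-000✓ 0-100✓ 00-00✓ 01-00✓ 01-10✓ 010-0✓ 011-0✓
Round 2: 0--00 01--0
PIs = {-0000, -1010, 0--00, 01--0}
Coverage chart:
  m0: -0000,0--00
  m4: 0--00 ←essential
  m10: -1010,01--0
  m12: 0--00,01--0
  m14: 01--0 ←essential
  m16: -0000 ←essential
  m26: -1010 ←essential
Essential: -0000, -1010, 0--00, 01--0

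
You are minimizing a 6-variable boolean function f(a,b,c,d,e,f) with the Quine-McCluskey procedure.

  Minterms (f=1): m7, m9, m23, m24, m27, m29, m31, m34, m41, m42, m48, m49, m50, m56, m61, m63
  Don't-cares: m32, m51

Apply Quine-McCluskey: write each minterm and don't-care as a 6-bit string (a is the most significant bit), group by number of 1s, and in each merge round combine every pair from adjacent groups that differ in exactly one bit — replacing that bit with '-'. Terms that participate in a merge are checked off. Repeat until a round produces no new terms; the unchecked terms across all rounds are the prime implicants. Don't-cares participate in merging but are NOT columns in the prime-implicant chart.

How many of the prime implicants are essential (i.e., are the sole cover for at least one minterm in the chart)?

Round 0: 000111✓ 001001✓ 010111✓ 011000✓ 011011✓ 011101✓ 011111✓ 100000✓ 100010✓ 101001✓ 101010✓ 110000✓ 110001✓ 110010✓ 110011✓ 111000✓ 111101✓ 111111✓
Round 1: -01001 -11000 -11101✓ -11111✓ 0-0111 01-111 011-11 0111-1✓ 1-0000✓ 1-0010✓ 10-010 1000-0✓ 11-000 1100-0✓ 1100-1✓ 11000-✓ 11001-✓ 1111-1✓
Round 2: -111-1 1-00-0 1100--
PIs = {-01001, -11000, -111-1, 0-0111, 01-111, 011-11, 1-00-0, 10-010, 11-000, 1100--}
Coverage chart:
  m7: 0-0111 ←essential
  m9: -01001 ←essential
  m23: 0-0111,01-111
  m24: -11000 ←essential
  m27: 011-11 ←essential
  m29: -111-1 ←essential
  m31: -111-1,01-111,011-11
  m34: 1-00-0,10-010
  m41: -01001 ←essential
  m42: 10-010 ←essential
  m48: 1-00-0,11-000,1100--
  m49: 1100-- ←essential
  m50: 1-00-0,1100--
  m56: -11000,11-000
  m61: -111-1 ←essential
  m63: -111-1 ←essential
Essential: -01001, -11000, -111-1, 0-0111, 011-11, 10-010, 1100--

7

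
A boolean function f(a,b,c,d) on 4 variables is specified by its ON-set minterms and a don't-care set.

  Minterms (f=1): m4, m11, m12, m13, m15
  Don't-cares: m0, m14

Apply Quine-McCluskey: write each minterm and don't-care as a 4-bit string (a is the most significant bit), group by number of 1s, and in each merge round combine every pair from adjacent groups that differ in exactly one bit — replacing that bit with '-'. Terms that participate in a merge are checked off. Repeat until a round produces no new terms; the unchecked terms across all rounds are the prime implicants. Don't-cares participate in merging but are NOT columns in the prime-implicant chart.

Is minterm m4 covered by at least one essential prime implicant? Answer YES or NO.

NO

Round 0: 0000✓ 0100✓ 1011✓ 1100✓ 1101✓ 1110✓ 1111✓
Round 1: -100 0-00 1-11 11-0✓ 11-1✓ 110-✓ 111-✓
Round 2: 11--
PIs = {-100, 0-00, 1-11, 11--}
Coverage chart:
  m4: -100,0-00
  m11: 1-11 ←essential
  m12: -100,11--
  m13: 11-- ←essential
  m15: 1-11,11--
Essential: 1-11, 11--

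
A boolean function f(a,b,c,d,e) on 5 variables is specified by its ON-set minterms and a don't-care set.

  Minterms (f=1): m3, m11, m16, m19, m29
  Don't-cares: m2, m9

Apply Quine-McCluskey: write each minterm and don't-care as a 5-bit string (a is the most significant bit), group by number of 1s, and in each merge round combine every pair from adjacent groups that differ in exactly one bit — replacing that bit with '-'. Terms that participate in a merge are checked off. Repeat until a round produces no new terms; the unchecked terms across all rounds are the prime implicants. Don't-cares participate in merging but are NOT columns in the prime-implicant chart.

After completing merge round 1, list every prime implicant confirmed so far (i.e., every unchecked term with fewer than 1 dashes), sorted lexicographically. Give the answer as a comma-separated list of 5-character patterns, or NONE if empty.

10000, 11101

Round 0: 00010✓ 00011✓ 01001✓ 01011✓ 10000 10011✓ 11101
Round 1: -0011 0-011 0001- 010-1
PIs = {-0011, 0-011, 0001-, 010-1, 10000, 11101}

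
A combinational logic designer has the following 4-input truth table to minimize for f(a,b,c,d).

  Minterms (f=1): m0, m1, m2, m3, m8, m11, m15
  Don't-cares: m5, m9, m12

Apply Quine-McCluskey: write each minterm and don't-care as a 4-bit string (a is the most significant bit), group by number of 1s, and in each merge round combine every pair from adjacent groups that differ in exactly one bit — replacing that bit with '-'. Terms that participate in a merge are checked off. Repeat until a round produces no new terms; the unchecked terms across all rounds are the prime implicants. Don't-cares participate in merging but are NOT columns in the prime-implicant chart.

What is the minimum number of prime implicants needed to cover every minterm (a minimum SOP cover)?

[col 0] 0000*, 0001*, 0010*, 0011*, 0101*, 1000*, 1001*, 1011*, 1100*, 1111*
[col 1] -000*, -001*, -011*, 0-01, 00-0*, 00-1*, 000-*, 001-*, 1-00, 1-11, 10-1*, 100-*
[col 2] -0-1, -00-, 00--
Prime implicants: -0-1, -00-, 0-01, 00--, 1-00, 1-11
PI chart (minterm → PIs covering it):
  0 | -00-,00--
  1 | -0-1,-00-,0-01,00--
  2 | 00--  (sole → essential)
  3 | -0-1,00--
  8 | -00-,1-00
  11 | -0-1,1-11
  15 | 1-11  (sole → essential)
Essential prime implicants: 00--, 1-11
Petrick residual → -00-
Minimum SOP uses 3 PIs: b'c' + a'b' + acd

3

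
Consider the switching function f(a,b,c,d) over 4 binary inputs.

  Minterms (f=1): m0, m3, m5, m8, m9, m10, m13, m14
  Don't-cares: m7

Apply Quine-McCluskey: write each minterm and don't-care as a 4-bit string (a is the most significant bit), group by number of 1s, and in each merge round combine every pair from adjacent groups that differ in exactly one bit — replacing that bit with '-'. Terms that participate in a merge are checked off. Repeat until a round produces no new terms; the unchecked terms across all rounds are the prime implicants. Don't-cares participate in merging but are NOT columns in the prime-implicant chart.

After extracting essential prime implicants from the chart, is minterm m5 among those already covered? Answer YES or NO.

size-2^0 implicants → 0000(✓)  0011(✓)  0101(✓)  0111(✓)  1000(✓)  1001(✓)  1010(✓)  1101(✓)  1110(✓)
size-2^1 implicants → -000  -101  0-11  01-1  1-01  1-10  10-0  100-
Unchecked terms (primes): -000, -101, 0-11, 01-1, 1-01, 1-10, 10-0, 100-
Minterm coverage:
  m0 ⊆ -000 [E]
  m3 ⊆ 0-11 [E]
  m5 ⊆ -101,01-1
  m8 ⊆ -000,10-0,100-
  m9 ⊆ 1-01,100-
  m10 ⊆ 1-10,10-0
  m13 ⊆ -101,1-01
  m14 ⊆ 1-10 [E]
E = {-000, 0-11, 1-10}

NO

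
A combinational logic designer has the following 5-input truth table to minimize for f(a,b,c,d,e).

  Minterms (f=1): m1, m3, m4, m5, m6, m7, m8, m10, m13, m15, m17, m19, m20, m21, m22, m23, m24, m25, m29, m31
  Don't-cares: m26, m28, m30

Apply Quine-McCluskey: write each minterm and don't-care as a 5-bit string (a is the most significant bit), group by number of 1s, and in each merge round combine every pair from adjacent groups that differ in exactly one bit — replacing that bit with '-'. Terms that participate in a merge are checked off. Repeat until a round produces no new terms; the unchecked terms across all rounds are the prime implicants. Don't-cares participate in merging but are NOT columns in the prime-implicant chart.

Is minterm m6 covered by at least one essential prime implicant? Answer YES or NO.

[col 0] 00001*, 00011*, 00100*, 00101*, 00110*, 00111*, 01000*, 01010*, 01101*, 01111*, 10001*, 10011*, 10100*, 10101*, 10110*, 10111*, 11000*, 11001*, 11010*, 11100*, 11101*, 11110*, 11111*
[col 1] -0001*, -0011*, -0100*, -0101*, -0110*, -0111*, -1000*, -1010*, -1101*, -1111*, 0-101*, 0-111*, 00-01*, 00-11*, 000-1*, 001-0*, 001-1*, 0010-*, 0011-*, 010-0*, 011-1*, 1-001*, 1-100*, 1-101*, 1-110*, 1-111*, 10-01*, 10-11*, 100-1*, 101-0*, 101-1*, 1010-*, 1011-*, 11-00*, 11-01*, 11-10*, 110-0*, 1100-*, 111-0*, 111-1*, 1110-*, 1111-*
[col 2] --101*, --111*, -0-01*, -0-11*, -00-1*, -01-0*, -01-1*, -010-*, -011-*, -10-0, -11-1*, 0-1-1*, 00--1*, 001--*, 1--01, 1-1-0*, 1-1-1*, 1-10-*, 1-11-*, 10--1*, 101--*, 11--0, 11-0-, 111--*
[col 3] --1-1, -0--1, -01--, 1-1--
Prime implicants: --1-1, -0--1, -01--, -10-0, 1--01, 1-1--, 11--0, 11-0-
PI chart (minterm → PIs covering it):
  1 | -0--1  (sole → essential)
  3 | -0--1  (sole → essential)
  4 | -01--  (sole → essential)
  5 | --1-1,-0--1,-01--
  6 | -01--  (sole → essential)
  7 | --1-1,-0--1,-01--
  8 | -10-0  (sole → essential)
  10 | -10-0  (sole → essential)
  13 | --1-1  (sole → essential)
  15 | --1-1  (sole → essential)
  17 | -0--1,1--01
  19 | -0--1  (sole → essential)
  20 | -01--,1-1--
  21 | --1-1,-0--1,-01--,1--01,1-1--
  22 | -01--,1-1--
  23 | --1-1,-0--1,-01--,1-1--
  24 | -10-0,11--0,11-0-
  25 | 1--01,11-0-
  29 | --1-1,1--01,1-1--,11-0-
  31 | --1-1,1-1--
Essential prime implicants: --1-1, -0--1, -01--, -10-0

YES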